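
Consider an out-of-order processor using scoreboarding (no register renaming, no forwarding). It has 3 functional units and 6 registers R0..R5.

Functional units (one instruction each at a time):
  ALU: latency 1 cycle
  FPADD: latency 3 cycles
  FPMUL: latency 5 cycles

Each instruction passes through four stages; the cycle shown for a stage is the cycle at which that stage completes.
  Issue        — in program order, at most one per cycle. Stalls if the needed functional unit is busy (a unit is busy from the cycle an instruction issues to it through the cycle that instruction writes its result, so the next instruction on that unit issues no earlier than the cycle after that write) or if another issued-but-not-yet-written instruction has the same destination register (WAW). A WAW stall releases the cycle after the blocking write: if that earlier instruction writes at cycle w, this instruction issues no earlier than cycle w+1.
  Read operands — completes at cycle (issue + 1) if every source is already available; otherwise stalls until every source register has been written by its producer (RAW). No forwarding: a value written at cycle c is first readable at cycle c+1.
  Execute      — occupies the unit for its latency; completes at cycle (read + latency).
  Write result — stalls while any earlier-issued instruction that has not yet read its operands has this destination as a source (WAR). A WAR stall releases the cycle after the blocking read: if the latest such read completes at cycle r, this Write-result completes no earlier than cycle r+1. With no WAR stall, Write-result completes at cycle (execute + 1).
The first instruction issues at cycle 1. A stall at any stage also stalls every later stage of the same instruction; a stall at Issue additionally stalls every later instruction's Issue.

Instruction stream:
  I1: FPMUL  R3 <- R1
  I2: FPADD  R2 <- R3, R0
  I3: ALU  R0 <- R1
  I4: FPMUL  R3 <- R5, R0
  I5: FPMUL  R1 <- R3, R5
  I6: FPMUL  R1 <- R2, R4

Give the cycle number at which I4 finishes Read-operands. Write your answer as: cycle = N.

  I1 | 1 | 2 | 7 | 8
  I2 | 2 | 9 | 12 | 13   RAW R3: wait I1 write@8
  I3 | 3 | 4 | 5 | 10   WAR R0: wait I2 read@9
  I4 | 9 | 11 | 16 | 17   struct: FPMUL busy until I1 writes@8 · RAW R0: wait I3 write@10
  I5 | 18 | 19 | 24 | 25   struct: FPMUL busy until I4 writes@17
  I6 | 26 | 27 | 32 | 33   struct: FPMUL busy until I5 writes@25

cycle = 11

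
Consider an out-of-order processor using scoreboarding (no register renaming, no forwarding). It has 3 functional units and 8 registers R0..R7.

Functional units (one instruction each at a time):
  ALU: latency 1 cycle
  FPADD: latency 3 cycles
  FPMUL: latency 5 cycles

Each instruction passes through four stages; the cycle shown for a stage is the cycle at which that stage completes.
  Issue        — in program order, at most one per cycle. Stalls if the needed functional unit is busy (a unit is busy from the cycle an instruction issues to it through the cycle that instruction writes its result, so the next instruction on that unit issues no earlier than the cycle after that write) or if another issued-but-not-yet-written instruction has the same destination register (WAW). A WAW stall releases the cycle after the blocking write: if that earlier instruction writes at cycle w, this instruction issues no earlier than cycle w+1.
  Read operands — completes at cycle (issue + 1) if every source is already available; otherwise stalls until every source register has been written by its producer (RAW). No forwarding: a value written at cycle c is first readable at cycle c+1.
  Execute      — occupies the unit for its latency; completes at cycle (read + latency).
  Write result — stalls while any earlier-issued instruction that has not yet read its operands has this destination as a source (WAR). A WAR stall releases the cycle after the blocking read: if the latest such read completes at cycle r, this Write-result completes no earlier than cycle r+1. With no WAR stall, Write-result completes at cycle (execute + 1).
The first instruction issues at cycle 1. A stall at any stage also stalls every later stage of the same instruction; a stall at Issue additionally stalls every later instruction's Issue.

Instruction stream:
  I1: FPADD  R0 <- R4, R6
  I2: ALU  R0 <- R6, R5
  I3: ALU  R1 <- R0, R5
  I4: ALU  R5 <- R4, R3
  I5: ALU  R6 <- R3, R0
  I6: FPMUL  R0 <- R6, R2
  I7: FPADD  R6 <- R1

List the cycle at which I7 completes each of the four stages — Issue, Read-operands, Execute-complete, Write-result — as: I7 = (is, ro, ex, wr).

[1] I1→FPADD
[2] I1 RO
[5] I1 EX
[6] I1 WR R0
[7] I2→ALU
[8] I2 RO
[9] I2 EX
[10] I2 WR R0
[11] I3→ALU
[12] I3 RO
[13] I3 EX
[14] I3 WR R1
[15] I4→ALU
[16] I4 RO
[17] I4 EX
[18] I4 WR R5
[19] I5→ALU
[20] I5 RO; I6→FPMUL
[21] I5 EX
[22] I5 WR R6
[23] I6 RO; I7→FPADD
[24] I7 RO
[27] I7 EX
[28] I6 EX; I7 WR R6
[29] I6 WR R0

I7 = (23, 24, 27, 28)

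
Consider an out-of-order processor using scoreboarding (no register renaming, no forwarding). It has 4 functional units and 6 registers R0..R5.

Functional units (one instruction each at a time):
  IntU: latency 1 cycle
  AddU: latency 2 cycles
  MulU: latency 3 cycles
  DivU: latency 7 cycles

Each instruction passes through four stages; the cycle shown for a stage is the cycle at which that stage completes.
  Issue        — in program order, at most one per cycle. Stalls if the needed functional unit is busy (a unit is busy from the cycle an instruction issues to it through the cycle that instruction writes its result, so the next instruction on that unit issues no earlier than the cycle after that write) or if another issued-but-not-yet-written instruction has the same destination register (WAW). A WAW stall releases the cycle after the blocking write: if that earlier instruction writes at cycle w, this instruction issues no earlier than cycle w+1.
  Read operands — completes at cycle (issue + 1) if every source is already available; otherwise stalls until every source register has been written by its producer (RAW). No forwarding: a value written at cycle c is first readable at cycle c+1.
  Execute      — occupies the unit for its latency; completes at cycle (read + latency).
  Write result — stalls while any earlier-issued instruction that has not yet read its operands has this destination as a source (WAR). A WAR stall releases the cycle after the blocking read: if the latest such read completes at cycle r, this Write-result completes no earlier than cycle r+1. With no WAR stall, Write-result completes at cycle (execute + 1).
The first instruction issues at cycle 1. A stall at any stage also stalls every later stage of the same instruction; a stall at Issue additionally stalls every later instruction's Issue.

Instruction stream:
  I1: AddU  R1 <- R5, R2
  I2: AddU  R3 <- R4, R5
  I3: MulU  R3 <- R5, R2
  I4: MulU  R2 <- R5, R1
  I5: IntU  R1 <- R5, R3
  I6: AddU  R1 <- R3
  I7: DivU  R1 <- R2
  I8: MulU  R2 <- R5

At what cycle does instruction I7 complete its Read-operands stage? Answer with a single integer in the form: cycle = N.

I1: IS=1 RO=2 EX=4 WR=5
I2: IS=6 RO=7 EX=9 WR=10  [struct: AddU busy until I1 writes@5]
I3: IS=11 RO=12 EX=15 WR=16  [WAW R3: wait I2 write@10]
I4: IS=17 RO=18 EX=21 WR=22  [struct: MulU busy until I3 writes@16]
I5: IS=18 RO=19 EX=20 WR=21
I6: IS=22 RO=23 EX=25 WR=26  [WAW R1: wait I5 write@21]
I7: IS=27 RO=28 EX=35 WR=36  [WAW R1: wait I6 write@26]
I8: IS=28 RO=29 EX=32 WR=33

cycle = 28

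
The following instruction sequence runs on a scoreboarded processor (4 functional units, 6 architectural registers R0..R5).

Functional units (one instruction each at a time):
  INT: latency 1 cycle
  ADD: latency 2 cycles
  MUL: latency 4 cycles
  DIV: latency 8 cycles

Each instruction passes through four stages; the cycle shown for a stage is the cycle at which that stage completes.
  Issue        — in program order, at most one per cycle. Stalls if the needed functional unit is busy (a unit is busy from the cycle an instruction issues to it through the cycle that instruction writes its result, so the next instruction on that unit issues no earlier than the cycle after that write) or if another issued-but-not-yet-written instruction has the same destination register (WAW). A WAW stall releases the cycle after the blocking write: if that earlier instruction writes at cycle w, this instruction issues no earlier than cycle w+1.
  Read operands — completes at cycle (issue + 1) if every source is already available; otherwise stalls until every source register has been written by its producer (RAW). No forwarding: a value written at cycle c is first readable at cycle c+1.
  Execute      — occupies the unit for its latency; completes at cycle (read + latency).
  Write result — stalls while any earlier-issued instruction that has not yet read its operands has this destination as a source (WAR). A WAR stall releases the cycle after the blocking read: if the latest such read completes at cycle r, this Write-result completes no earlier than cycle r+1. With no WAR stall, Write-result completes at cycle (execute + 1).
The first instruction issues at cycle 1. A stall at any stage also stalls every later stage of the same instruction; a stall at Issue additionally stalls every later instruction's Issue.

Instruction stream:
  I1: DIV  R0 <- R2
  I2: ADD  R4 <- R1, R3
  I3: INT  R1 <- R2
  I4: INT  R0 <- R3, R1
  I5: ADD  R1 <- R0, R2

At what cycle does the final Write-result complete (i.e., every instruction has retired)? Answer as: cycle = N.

cycle = 19

c1: issue I1 (DIV)
c2: I1 read-ops; issue I2 (ADD)
c3: I2 read-ops; issue I3 (INT)
c4: I3 read-ops
c5: I2 finished on ADD; I3 finished on INT
c6: I2→R4; I3→R1
c10: I1 finished on DIV
c11: I1→R0
c12: issue I4 (INT)
c13: I4 read-ops; issue I5 (ADD)
c14: I4 finished on INT
c15: I4→R0
c16: I5 read-ops
c18: I5 finished on ADD
c19: I5→R1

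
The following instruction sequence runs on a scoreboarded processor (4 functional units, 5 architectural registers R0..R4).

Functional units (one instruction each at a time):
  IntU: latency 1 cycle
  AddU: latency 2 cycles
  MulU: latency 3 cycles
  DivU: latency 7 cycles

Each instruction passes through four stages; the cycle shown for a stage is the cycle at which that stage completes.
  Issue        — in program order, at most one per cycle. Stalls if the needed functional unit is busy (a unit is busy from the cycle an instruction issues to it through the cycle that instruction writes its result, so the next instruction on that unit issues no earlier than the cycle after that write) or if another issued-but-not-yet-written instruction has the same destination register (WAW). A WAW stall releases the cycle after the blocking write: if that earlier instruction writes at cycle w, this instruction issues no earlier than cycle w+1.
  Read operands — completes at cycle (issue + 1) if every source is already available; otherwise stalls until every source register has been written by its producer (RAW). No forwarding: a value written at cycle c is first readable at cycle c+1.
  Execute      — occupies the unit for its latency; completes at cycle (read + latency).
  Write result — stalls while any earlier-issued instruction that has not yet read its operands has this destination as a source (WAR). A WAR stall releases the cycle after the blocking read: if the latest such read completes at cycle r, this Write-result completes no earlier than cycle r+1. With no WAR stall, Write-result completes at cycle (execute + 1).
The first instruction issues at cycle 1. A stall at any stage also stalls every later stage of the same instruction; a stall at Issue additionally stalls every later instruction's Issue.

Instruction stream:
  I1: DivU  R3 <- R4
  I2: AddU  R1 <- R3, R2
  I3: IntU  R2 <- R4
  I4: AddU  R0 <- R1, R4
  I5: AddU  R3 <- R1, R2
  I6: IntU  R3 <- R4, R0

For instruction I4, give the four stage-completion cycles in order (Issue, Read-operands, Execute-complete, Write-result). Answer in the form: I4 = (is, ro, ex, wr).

1) issue 1, read 2, done 9, write 10
2) issue 2, read 11, done 13, write 14  <RAW R3: wait I1 write@10>
3) issue 3, read 4, done 5, write 12  <WAR R2: wait I2 read@11>
4) issue 15, read 16, done 18, write 19  <struct: AddU busy until I2 writes@14>
5) issue 20, read 21, done 23, write 24  <struct: AddU busy until I4 writes@19>
6) issue 25, read 26, done 27, write 28  <WAW R3: wait I5 write@24>

I4 = (15, 16, 18, 19)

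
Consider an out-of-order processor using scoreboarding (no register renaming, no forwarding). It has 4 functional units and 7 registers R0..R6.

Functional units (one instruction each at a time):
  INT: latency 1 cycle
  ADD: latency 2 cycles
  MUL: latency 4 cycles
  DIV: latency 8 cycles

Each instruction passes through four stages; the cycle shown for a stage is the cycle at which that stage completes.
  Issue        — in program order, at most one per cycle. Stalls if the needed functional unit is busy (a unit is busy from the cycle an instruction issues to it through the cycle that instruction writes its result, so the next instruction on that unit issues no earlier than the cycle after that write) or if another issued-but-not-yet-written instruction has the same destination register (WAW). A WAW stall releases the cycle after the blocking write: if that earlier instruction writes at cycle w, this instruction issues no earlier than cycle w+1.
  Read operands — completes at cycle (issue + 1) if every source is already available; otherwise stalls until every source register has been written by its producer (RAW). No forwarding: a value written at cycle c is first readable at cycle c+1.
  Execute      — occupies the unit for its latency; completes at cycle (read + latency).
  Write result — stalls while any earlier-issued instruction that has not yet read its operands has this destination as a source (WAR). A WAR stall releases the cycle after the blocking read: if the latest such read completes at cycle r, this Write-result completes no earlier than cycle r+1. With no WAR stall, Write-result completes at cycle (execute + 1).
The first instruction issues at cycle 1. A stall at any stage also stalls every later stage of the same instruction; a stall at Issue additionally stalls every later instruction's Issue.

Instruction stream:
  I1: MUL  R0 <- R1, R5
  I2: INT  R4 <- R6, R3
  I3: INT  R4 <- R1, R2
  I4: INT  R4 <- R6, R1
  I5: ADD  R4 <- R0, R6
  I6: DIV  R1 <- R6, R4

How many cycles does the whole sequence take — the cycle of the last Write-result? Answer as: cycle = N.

cycle = 28

[I1] 1/2/6/7
[I2] 2/3/4/5
[I3] 6/7/8/9  (struct: INT busy until I2 writes@5)
[I4] 10/11/12/13  (struct: INT busy until I3 writes@9)
[I5] 14/15/17/18  (WAW R4: wait I4 write@13)
[I6] 15/19/27/28  (RAW R4: wait I5 write@18)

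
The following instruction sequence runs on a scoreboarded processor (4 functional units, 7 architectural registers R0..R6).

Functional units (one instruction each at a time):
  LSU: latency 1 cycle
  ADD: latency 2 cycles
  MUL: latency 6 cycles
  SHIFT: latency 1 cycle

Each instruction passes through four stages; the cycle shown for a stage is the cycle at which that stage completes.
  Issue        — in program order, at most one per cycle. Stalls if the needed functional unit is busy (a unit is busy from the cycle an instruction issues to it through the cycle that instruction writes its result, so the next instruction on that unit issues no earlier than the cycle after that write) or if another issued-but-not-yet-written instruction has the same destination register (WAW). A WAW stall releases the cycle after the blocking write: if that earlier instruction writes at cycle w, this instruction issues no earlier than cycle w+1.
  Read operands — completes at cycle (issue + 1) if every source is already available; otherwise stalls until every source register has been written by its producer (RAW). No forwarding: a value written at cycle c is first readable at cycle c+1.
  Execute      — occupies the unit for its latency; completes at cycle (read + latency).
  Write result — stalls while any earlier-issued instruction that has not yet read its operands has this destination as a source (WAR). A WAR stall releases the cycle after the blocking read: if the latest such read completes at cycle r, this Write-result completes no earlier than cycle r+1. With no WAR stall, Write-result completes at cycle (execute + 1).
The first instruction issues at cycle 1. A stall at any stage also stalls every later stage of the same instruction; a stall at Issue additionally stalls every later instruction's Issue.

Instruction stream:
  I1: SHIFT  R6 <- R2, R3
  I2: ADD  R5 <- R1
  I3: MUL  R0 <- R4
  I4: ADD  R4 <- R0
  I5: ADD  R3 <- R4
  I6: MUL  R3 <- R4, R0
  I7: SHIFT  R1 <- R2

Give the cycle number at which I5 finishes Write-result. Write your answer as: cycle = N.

cycle = 20

  I1 | 1 | 2 | 3 | 4
  I2 | 2 | 3 | 5 | 6
  I3 | 3 | 4 | 10 | 11
  I4 | 7 | 12 | 14 | 15   struct: ADD busy until I2 writes@6 · RAW R0: wait I3 write@11
  I5 | 16 | 17 | 19 | 20   struct: ADD busy until I4 writes@15
  I6 | 21 | 22 | 28 | 29   WAW R3: wait I5 write@20
  I7 | 22 | 23 | 24 | 25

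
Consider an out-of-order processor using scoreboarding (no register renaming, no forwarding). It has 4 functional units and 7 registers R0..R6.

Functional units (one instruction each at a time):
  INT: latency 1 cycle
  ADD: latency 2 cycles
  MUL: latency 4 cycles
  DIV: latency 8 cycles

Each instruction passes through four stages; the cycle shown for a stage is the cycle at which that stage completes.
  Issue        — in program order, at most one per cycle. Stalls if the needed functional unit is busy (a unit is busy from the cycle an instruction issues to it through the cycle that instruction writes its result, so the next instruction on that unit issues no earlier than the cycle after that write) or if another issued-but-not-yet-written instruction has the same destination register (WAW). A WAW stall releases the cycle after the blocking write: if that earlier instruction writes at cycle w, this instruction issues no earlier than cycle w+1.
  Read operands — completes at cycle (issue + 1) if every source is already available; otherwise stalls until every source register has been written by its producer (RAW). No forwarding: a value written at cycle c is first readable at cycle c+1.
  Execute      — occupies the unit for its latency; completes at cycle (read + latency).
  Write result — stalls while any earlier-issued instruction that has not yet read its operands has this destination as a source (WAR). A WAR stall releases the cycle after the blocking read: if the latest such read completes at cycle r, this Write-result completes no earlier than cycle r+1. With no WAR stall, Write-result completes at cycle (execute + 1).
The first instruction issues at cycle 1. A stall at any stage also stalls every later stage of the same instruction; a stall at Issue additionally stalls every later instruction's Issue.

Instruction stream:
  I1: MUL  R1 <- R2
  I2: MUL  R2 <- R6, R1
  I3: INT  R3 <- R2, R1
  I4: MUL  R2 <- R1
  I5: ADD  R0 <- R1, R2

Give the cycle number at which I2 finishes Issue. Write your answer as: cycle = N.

t=1  I1→MUL
t=2  I1 RO
t=6  I1 EX
t=7  I1 WR R1
t=8  I2→MUL
t=9  I2 RO | I3→INT
t=13  I2 EX
t=14  I2 WR R2
t=15  I3 RO | I4→MUL
t=16  I3 EX | I4 RO | I5→ADD
t=17  I3 WR R3
t=20  I4 EX
t=21  I4 WR R2
t=22  I5 RO
t=24  I5 EX
t=25  I5 WR R0

cycle = 8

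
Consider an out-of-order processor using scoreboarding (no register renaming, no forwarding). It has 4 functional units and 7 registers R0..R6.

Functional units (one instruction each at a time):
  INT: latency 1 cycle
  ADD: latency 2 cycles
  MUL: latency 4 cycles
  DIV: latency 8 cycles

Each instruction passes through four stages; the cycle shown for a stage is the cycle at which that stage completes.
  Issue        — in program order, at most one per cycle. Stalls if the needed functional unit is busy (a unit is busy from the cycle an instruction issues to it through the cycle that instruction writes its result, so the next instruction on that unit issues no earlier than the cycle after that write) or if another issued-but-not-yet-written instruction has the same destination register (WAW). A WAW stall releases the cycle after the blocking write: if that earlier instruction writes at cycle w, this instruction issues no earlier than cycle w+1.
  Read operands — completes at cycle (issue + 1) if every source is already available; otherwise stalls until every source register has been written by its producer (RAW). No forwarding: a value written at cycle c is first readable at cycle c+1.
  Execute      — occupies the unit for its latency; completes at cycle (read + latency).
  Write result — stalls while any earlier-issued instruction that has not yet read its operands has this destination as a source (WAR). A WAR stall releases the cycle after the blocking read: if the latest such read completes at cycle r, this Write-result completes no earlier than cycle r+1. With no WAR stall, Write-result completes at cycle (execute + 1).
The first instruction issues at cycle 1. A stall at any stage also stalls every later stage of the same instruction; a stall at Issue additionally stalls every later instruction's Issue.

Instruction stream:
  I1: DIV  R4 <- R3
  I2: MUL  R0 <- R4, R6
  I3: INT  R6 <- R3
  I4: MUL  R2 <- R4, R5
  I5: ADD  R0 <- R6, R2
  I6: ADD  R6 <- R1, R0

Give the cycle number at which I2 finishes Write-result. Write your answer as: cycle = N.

cycle = 17

I1: IS=1 RO=2 EX=10 WR=11
I2: IS=2 RO=12 EX=16 WR=17  [RAW R4: wait I1 write@11]
I3: IS=3 RO=4 EX=5 WR=13  [WAR R6: wait I2 read@12]
I4: IS=18 RO=19 EX=23 WR=24  [struct: MUL busy until I2 writes@17]
I5: IS=19 RO=25 EX=27 WR=28  [RAW R2: wait I4 write@24]
I6: IS=29 RO=30 EX=32 WR=33  [struct: ADD busy until I5 writes@28]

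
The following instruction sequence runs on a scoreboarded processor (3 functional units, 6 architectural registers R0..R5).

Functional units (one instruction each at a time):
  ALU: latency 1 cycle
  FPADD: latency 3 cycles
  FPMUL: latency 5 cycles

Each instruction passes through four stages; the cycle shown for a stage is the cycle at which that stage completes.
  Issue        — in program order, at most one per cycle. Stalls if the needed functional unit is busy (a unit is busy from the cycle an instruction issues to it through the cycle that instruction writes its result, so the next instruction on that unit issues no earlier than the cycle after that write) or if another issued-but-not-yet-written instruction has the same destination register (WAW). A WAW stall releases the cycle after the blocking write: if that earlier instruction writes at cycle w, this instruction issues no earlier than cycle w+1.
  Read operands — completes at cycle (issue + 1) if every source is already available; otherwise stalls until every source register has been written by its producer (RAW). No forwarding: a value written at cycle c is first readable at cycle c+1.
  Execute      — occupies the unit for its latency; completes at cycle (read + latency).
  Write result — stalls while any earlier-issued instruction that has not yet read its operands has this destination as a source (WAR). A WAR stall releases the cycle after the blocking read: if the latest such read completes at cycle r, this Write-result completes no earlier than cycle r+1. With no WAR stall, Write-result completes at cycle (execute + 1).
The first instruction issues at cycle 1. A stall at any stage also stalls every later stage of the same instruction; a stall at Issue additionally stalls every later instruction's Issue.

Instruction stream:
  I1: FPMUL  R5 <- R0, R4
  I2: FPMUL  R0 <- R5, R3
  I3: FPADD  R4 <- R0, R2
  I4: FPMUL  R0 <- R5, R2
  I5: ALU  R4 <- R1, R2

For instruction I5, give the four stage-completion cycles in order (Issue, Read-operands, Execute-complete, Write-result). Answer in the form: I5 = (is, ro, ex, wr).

I1  is:1  ro:2  ex:7  wr:8
I2  is:9  ro:10  ex:15  wr:16  — struct: FPMUL busy until I1 writes@8
I3  is:10  ro:17  ex:20  wr:21  — RAW R0: wait I2 write@16
I4  is:17  ro:18  ex:23  wr:24  — struct: FPMUL busy until I2 writes@16
I5  is:22  ro:23  ex:24  wr:25  — WAW R4: wait I3 write@21

I5 = (22, 23, 24, 25)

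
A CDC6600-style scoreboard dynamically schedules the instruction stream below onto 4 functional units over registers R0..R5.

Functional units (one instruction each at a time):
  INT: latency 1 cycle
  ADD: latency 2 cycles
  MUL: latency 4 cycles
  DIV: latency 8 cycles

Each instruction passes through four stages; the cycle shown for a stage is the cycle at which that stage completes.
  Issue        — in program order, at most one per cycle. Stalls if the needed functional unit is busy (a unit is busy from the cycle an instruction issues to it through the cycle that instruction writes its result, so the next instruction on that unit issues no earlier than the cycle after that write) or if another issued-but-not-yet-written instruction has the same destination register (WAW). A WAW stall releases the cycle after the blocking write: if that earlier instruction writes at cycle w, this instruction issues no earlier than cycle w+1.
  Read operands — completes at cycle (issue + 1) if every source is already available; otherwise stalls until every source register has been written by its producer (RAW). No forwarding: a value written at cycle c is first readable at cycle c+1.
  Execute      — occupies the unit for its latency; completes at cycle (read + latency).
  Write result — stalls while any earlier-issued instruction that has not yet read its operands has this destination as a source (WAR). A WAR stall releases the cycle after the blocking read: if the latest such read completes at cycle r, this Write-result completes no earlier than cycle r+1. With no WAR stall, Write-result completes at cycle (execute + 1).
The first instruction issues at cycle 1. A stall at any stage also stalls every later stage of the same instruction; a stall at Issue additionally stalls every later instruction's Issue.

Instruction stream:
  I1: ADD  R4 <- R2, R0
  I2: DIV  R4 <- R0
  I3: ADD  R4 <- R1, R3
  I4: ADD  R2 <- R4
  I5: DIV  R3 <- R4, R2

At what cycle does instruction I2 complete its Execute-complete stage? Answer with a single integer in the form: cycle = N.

cycle = 15

I1: IS=1 RO=2 EX=4 WR=5
I2: IS=6 RO=7 EX=15 WR=16  [WAW R4: wait I1 write@5]
I3: IS=17 RO=18 EX=20 WR=21  [WAW R4: wait I2 write@16]
I4: IS=22 RO=23 EX=25 WR=26  [struct: ADD busy until I3 writes@21]
I5: IS=23 RO=27 EX=35 WR=36  [RAW R2: wait I4 write@26]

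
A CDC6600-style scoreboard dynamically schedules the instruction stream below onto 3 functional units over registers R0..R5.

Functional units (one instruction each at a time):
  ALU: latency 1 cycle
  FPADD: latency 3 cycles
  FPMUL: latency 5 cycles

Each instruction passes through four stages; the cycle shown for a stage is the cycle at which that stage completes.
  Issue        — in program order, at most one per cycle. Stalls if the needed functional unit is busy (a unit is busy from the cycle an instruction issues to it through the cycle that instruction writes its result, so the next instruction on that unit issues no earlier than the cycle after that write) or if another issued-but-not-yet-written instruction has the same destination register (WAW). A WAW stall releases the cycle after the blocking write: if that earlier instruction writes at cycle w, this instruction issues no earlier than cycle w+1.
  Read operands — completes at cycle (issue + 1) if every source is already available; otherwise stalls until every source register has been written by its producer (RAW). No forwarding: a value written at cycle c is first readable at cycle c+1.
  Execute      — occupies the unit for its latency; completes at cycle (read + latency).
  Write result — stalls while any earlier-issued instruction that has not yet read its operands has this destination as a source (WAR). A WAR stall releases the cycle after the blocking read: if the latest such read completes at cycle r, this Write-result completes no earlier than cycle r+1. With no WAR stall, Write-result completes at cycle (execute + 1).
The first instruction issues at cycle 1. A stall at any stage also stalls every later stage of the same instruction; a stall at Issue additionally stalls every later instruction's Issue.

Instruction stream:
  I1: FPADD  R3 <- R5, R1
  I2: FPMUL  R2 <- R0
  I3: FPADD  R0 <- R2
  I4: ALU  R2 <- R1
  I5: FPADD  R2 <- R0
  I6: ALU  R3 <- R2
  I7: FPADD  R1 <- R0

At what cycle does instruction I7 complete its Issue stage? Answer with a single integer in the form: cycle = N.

  I1 | 1 | 2 | 5 | 6
  I2 | 2 | 3 | 8 | 9
  I3 | 7 | 10 | 13 | 14   struct: FPADD busy until I1 writes@6 · RAW R2: wait I2 write@9
  I4 | 10 | 11 | 12 | 13   WAW R2: wait I2 write@9
  I5 | 15 | 16 | 19 | 20   struct: FPADD busy until I3 writes@14
  I6 | 16 | 21 | 22 | 23   RAW R2: wait I5 write@20
  I7 | 21 | 22 | 25 | 26   struct: FPADD busy until I5 writes@20

cycle = 21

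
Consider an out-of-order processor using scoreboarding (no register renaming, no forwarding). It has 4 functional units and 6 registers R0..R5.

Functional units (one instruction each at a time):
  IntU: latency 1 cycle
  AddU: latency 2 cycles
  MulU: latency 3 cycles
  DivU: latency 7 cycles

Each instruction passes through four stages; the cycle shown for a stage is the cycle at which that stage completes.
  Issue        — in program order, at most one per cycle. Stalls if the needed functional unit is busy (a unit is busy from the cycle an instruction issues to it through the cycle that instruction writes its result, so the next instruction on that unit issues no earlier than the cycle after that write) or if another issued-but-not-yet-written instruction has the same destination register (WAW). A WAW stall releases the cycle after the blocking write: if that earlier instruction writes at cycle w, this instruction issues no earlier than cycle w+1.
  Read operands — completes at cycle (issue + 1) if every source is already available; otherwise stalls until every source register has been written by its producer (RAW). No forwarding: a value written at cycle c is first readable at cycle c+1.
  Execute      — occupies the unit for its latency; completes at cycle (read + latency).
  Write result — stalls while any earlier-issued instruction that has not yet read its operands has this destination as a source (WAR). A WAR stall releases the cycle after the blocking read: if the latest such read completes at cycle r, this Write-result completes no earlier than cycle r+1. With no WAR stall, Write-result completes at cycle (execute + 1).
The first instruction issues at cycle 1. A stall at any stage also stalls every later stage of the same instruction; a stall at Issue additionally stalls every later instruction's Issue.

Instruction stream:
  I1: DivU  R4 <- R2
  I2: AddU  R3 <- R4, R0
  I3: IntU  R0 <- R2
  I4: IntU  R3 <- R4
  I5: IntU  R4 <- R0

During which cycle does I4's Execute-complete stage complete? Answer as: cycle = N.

1) issue 1, read 2, done 9, write 10
2) issue 2, read 11, done 13, write 14  <RAW R4: wait I1 write@10>
3) issue 3, read 4, done 5, write 12  <WAR R0: wait I2 read@11>
4) issue 15, read 16, done 17, write 18  <WAW R3: wait I2 write@14>
5) issue 19, read 20, done 21, write 22  <struct: IntU busy until I4 writes@18>

cycle = 17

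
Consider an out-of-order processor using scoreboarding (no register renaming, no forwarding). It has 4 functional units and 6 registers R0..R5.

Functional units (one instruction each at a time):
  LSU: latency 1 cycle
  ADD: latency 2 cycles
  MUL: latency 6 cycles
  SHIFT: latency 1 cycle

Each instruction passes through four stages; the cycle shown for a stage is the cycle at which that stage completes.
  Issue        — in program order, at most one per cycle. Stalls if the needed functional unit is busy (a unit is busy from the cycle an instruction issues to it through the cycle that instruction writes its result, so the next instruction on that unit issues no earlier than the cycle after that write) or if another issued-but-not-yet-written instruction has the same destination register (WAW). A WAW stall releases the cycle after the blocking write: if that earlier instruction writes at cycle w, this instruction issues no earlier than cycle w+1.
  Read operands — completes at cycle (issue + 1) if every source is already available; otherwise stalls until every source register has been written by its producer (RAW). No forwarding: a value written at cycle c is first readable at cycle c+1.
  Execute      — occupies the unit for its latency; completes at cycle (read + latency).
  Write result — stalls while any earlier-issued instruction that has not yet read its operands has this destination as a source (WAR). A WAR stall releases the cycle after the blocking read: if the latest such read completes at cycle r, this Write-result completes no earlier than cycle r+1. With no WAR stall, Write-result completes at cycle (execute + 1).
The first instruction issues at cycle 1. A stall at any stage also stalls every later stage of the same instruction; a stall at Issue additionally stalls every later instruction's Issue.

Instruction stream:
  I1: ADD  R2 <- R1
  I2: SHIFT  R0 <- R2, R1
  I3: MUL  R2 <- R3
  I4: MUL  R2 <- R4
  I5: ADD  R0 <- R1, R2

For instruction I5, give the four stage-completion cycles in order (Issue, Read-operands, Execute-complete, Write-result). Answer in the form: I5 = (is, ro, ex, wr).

[I1] 1/2/4/5
[I2] 2/6/7/8  (RAW R2: wait I1 write@5)
[I3] 6/7/13/14  (WAW R2: wait I1 write@5)
[I4] 15/16/22/23  (struct: MUL busy until I3 writes@14)
[I5] 16/24/26/27  (RAW R2: wait I4 write@23)

I5 = (16, 24, 26, 27)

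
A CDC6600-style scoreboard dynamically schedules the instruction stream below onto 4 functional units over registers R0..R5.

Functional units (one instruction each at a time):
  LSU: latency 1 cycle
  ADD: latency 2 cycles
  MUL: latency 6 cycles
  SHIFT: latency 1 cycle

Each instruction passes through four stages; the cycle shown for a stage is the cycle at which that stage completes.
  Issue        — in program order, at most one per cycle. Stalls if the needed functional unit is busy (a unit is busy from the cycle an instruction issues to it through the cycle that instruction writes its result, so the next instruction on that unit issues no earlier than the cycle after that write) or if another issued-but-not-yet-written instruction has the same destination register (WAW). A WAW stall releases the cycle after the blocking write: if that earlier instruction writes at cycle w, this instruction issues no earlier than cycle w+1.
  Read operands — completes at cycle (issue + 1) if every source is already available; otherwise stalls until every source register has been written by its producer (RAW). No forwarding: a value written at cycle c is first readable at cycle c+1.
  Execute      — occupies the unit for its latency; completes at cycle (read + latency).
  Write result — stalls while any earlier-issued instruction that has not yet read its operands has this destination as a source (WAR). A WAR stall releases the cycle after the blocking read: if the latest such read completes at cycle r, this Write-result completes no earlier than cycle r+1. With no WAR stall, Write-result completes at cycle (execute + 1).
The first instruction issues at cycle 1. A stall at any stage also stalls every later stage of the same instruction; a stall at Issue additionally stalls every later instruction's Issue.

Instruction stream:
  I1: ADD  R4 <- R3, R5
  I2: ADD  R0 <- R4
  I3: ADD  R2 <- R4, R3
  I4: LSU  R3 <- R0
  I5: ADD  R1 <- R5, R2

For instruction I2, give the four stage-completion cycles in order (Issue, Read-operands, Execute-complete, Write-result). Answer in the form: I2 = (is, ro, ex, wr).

I2 = (6, 7, 9, 10)

[1] I1 issues→ADD
[2] I1 reads
[4] I1 exec-done
[5] I1 writes R4
[6] I2 issues→ADD
[7] I2 reads
[9] I2 exec-done
[10] I2 writes R0
[11] I3 issues→ADD
[12] I3 reads; I4 issues→LSU
[13] I4 reads
[14] I3 exec-done; I4 exec-done
[15] I3 writes R2; I4 writes R3
[16] I5 issues→ADD
[17] I5 reads
[19] I5 exec-done
[20] I5 writes R1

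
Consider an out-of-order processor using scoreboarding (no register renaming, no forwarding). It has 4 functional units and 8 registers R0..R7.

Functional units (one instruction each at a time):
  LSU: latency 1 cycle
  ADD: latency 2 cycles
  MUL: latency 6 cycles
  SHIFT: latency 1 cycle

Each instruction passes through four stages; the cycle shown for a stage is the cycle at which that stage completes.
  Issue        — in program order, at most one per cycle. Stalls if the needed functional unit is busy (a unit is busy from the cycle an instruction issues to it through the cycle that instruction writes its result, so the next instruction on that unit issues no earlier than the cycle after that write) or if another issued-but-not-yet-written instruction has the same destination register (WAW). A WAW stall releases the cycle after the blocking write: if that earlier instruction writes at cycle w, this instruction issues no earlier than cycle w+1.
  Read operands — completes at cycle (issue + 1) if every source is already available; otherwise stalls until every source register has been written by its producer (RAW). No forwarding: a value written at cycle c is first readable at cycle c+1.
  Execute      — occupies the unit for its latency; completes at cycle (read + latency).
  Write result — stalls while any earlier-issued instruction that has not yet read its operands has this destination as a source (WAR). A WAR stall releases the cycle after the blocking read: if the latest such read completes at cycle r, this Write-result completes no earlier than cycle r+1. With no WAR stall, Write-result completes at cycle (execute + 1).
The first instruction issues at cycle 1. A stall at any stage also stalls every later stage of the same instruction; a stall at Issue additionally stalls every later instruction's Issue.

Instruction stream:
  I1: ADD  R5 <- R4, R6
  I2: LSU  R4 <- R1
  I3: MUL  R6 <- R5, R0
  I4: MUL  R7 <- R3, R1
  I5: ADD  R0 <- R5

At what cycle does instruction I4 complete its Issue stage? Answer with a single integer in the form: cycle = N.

cycle = 14

I1 -> (1, 2, 4, 5)
I2 -> (2, 3, 4, 5)
I3 -> (3, 6, 12, 13)  // RAW R5: wait I1 write@5
I4 -> (14, 15, 21, 22)  // struct: MUL busy until I3 writes@13
I5 -> (15, 16, 18, 19)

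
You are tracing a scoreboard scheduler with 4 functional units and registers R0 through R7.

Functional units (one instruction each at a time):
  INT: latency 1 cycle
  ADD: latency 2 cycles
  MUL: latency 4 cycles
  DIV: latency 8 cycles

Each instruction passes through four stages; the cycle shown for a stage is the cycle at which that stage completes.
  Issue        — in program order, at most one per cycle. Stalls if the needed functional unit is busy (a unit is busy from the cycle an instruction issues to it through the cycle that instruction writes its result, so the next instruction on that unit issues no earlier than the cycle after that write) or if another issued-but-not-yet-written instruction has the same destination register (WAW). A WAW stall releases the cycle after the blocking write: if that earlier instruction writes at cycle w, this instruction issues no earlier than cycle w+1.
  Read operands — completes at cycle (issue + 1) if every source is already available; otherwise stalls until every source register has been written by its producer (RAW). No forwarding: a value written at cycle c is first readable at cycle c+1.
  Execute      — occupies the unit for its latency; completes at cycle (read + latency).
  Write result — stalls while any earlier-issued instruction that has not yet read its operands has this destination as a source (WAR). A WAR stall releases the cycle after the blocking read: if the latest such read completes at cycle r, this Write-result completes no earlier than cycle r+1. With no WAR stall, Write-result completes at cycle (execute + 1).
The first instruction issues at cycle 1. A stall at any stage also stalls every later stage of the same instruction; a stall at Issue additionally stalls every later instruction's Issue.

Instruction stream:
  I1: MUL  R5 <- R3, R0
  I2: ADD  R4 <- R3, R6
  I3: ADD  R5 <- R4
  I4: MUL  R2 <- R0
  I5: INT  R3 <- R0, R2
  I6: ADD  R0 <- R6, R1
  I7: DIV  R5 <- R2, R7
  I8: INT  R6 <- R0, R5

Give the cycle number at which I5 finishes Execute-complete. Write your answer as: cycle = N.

c1: I1 dispatched to MUL
c2: I1 operands ready | I2 dispatched to ADD
c3: I2 operands ready
c5: I2 complete
c6: I1 complete | R4←I2
c7: R5←I1
c8: I3 dispatched to ADD
c9: I3 operands ready | I4 dispatched to MUL
c10: I4 operands ready | I5 dispatched to INT
c11: I3 complete
c12: R5←I3
c13: I6 dispatched to ADD
c14: I4 complete | I6 operands ready | I7 dispatched to DIV
c15: R2←I4
c16: I5 operands ready | I6 complete | I7 operands ready
c17: I5 complete | R0←I6
c18: R3←I5
c19: I8 dispatched to INT
c24: I7 complete
c25: R5←I7
c26: I8 operands ready
c27: I8 complete
c28: R6←I8

cycle = 17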